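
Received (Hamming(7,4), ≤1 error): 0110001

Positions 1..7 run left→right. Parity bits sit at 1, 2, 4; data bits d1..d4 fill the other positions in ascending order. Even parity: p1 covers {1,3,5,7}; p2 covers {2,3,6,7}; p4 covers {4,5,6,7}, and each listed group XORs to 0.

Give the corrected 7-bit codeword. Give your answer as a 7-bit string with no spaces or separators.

s1 (pos 1,3,5,7): 0⊕1⊕0⊕1 = 0
s2 (pos 2,3,6,7): 1⊕1⊕0⊕1 = 1
s4 (pos 4,5,6,7): 0⊕0⊕0⊕1 = 1
Syndrome s4…s1 = 110 → error at position 6.
Flip position 6: 0110001 → 0110011

0110011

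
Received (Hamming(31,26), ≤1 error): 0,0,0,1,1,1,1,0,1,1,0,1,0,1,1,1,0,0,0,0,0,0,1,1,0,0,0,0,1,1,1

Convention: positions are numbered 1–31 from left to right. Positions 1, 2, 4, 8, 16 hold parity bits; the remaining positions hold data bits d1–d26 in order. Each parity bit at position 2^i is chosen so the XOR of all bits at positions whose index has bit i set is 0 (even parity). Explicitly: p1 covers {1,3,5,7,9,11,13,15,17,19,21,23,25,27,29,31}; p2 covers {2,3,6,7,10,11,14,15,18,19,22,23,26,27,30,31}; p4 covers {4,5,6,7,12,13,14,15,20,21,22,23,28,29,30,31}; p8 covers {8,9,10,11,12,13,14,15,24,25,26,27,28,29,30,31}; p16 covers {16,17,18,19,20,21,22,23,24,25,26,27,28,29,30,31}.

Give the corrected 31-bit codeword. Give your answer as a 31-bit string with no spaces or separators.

0001111011011111000000110000111

s1 (pos 1,3,5,7,9,11,13,15,17,19,21,23,25,27,29,31): 0⊕0⊕1⊕1⊕1⊕0⊕0⊕1⊕0⊕0⊕0⊕1⊕0⊕0⊕1⊕1 = 1
s2 (pos 2,3,6,7,10,11,14,15,18,19,22,23,26,27,30,31): 0⊕0⊕1⊕1⊕1⊕0⊕1⊕1⊕0⊕0⊕0⊕1⊕0⊕0⊕1⊕1 = 0
s4 (pos 4,5,6,7,12,13,14,15,20,21,22,23,28,29,30,31): 1⊕1⊕1⊕1⊕1⊕0⊕1⊕1⊕0⊕0⊕0⊕1⊕0⊕1⊕1⊕1 = 1
s8 (pos 8,9,10,11,12,13,14,15,24,25,26,27,28,29,30,31): 0⊕1⊕1⊕0⊕1⊕0⊕1⊕1⊕1⊕0⊕0⊕0⊕0⊕1⊕1⊕1 = 1
s16 (pos 16,17,18,19,20,21,22,23,24,25,26,27,28,29,30,31): 1⊕0⊕0⊕0⊕0⊕0⊕0⊕1⊕1⊕0⊕0⊕0⊕0⊕1⊕1⊕1 = 0
Syndrome s16…s1 = 01101 → error at position 13.
Flip position 13: 0001111011010111000000110000111 → 0001111011011111000000110000111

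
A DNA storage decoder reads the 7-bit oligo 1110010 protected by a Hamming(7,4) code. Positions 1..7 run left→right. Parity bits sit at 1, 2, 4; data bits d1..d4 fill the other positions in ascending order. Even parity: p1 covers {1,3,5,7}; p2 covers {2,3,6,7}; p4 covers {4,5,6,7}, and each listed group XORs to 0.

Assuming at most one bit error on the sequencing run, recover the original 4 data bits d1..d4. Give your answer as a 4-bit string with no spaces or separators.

s1 (pos 1,3,5,7): 1⊕1⊕0⊕0 = 0
s2 (pos 2,3,6,7): 1⊕1⊕1⊕0 = 1
s4 (pos 4,5,6,7): 0⊕0⊕1⊕0 = 1
Syndrome s4…s1 = 110 → error at position 6.
Flip position 6: 1110010 → 1110000
Read data bits from positions 3,5,6,7: 1000

1000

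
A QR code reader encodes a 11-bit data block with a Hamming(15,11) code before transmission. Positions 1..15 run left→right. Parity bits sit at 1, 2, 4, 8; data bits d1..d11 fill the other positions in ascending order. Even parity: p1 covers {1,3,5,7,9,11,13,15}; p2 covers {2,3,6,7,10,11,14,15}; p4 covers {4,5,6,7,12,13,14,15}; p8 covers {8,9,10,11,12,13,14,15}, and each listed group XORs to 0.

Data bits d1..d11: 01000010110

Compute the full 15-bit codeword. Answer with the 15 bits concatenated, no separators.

100110010010110

Place data at non-parity positions: p1 p2 0 p4 1 0 0 p8 0 0 1 0 1 1 0
p1 (pos 1,3,5,7,9,11,13,15): XOR of data positions = 0⊕1⊕0⊕0⊕1⊕1⊕0 = 1
p2 (pos 2,3,6,7,10,11,14,15): XOR of data positions = 0⊕0⊕0⊕0⊕1⊕1⊕0 = 0
p4 (pos 4,5,6,7,12,13,14,15): XOR of data positions = 1⊕0⊕0⊕0⊕1⊕1⊕0 = 1
p8 (pos 8,9,10,11,12,13,14,15): XOR of data positions = 0⊕0⊕1⊕0⊕1⊕1⊕0 = 1
Codeword: 100110010010110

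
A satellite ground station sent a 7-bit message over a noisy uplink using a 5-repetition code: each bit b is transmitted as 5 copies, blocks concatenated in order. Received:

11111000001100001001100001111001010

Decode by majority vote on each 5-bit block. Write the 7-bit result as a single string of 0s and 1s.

1000010

Block 1 (11111): 5 ones → 1
Block 2 (00000): 0 ones → 0
Block 3 (11000): 2 ones → 0
Block 4 (01001): 2 ones → 0
Block 5 (10000): 1 one → 0
Block 6 (11110): 4 ones → 1
Block 7 (01010): 2 ones → 0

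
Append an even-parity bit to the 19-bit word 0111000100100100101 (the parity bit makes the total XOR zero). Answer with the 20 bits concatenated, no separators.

XOR of the 19 data bits: 0⊕1⊕1⊕1⊕0⊕0⊕0⊕1⊕0⊕0⊕1⊕0⊕0⊕1⊕0⊕0⊕1⊕0⊕1 = 0
Parity bit = 0 (so all 20 bits XOR to 0).

01110001001001001010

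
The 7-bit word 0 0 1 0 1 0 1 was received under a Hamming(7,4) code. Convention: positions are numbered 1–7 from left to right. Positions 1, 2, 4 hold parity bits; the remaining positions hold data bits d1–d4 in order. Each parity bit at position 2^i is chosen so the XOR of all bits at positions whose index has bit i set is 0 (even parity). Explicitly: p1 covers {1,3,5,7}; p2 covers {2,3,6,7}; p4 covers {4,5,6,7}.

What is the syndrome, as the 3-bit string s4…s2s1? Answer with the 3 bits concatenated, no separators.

001

s1 (pos 1,3,5,7): 0⊕1⊕1⊕1 = 1
s2 (pos 2,3,6,7): 0⊕1⊕0⊕1 = 0
s4 (pos 4,5,6,7): 0⊕1⊕0⊕1 = 0
Syndrome s4…s1 = 001 → error at position 1.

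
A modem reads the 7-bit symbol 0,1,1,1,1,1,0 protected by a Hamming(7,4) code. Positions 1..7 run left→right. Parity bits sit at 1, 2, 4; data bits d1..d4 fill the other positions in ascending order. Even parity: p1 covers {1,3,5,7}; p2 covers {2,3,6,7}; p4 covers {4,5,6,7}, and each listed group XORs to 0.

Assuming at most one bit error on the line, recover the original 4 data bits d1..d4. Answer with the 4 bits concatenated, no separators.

1100

s1 (pos 1,3,5,7): 0⊕1⊕1⊕0 = 0
s2 (pos 2,3,6,7): 1⊕1⊕1⊕0 = 1
s4 (pos 4,5,6,7): 1⊕1⊕1⊕0 = 1
Syndrome s4…s1 = 110 → error at position 6.
Flip position 6: 0111110 → 0111100
Read data bits from positions 3,5,6,7: 1100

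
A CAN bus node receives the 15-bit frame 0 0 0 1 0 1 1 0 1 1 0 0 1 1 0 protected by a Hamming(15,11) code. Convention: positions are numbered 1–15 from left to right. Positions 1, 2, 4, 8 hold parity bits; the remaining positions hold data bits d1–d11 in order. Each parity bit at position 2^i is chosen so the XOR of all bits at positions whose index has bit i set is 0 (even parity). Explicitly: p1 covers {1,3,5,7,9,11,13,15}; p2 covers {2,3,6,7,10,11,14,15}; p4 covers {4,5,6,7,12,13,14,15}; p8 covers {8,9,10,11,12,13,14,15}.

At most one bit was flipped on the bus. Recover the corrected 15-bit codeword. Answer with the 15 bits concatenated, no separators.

000111101100110

s1 (pos 1,3,5,7,9,11,13,15): 0⊕0⊕0⊕1⊕1⊕0⊕1⊕0 = 1
s2 (pos 2,3,6,7,10,11,14,15): 0⊕0⊕1⊕1⊕1⊕0⊕1⊕0 = 0
s4 (pos 4,5,6,7,12,13,14,15): 1⊕0⊕1⊕1⊕0⊕1⊕1⊕0 = 1
s8 (pos 8,9,10,11,12,13,14,15): 0⊕1⊕1⊕0⊕0⊕1⊕1⊕0 = 0
Syndrome s8…s1 = 0101 → error at position 5.
Flip position 5: 000101101100110 → 000111101100110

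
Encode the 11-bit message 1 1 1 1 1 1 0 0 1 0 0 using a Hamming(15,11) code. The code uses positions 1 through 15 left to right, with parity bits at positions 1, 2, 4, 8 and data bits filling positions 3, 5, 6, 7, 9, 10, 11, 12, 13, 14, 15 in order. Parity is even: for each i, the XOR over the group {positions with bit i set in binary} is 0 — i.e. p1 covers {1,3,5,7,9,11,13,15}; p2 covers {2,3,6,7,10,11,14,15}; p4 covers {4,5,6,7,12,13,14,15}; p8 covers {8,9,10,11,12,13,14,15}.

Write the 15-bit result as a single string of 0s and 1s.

Place data at non-parity positions: p1 p2 1 p4 1 1 1 p8 1 1 0 0 1 0 0
p1 (pos 1,3,5,7,9,11,13,15): XOR of data positions = 1⊕1⊕1⊕1⊕0⊕1⊕0 = 1
p2 (pos 2,3,6,7,10,11,14,15): XOR of data positions = 1⊕1⊕1⊕1⊕0⊕0⊕0 = 0
p4 (pos 4,5,6,7,12,13,14,15): XOR of data positions = 1⊕1⊕1⊕0⊕1⊕0⊕0 = 0
p8 (pos 8,9,10,11,12,13,14,15): XOR of data positions = 1⊕1⊕0⊕0⊕1⊕0⊕0 = 1
Codeword: 101011111100100

101011111100100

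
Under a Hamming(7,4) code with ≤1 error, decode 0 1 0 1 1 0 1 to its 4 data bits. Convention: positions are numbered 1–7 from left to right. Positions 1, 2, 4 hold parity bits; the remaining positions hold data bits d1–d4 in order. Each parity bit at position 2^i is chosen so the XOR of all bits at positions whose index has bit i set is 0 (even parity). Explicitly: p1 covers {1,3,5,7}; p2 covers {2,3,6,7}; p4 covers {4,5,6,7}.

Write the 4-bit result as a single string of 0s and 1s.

s1 (pos 1,3,5,7): 0⊕0⊕1⊕1 = 0
s2 (pos 2,3,6,7): 1⊕0⊕0⊕1 = 0
s4 (pos 4,5,6,7): 1⊕1⊕0⊕1 = 1
Syndrome s4…s1 = 100 → error at position 4.
Flip position 4: 0101101 → 0100101
Read data bits from positions 3,5,6,7: 0101

0101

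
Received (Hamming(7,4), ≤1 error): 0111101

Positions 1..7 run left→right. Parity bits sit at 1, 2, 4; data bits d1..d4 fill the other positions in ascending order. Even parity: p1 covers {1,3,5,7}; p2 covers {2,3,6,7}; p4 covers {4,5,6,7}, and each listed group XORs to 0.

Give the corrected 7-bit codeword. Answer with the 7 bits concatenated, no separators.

s1 (pos 1,3,5,7): 0⊕1⊕1⊕1 = 1
s2 (pos 2,3,6,7): 1⊕1⊕0⊕1 = 1
s4 (pos 4,5,6,7): 1⊕1⊕0⊕1 = 1
Syndrome s4…s1 = 111 → error at position 7.
Flip position 7: 0111101 → 0111100

0111100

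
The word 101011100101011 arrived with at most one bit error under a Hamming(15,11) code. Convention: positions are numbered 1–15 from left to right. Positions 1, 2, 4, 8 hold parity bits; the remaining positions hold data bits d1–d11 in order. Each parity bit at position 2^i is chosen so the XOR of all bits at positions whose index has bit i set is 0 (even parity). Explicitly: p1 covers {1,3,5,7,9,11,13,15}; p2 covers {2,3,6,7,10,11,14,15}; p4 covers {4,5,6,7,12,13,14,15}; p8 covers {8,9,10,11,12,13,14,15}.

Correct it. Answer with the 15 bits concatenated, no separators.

s1 (pos 1,3,5,7,9,11,13,15): 1⊕1⊕1⊕1⊕0⊕0⊕0⊕1 = 1
s2 (pos 2,3,6,7,10,11,14,15): 0⊕1⊕1⊕1⊕1⊕0⊕1⊕1 = 0
s4 (pos 4,5,6,7,12,13,14,15): 0⊕1⊕1⊕1⊕1⊕0⊕1⊕1 = 0
s8 (pos 8,9,10,11,12,13,14,15): 0⊕0⊕1⊕0⊕1⊕0⊕1⊕1 = 0
Syndrome s8…s1 = 0001 → error at position 1.
Flip position 1: 101011100101011 → 001011100101011

001011100101011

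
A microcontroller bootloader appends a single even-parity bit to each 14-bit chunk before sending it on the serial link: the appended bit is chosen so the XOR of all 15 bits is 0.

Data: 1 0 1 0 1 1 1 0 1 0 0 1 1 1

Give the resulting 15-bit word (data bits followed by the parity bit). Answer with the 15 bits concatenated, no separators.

XOR of the 14 data bits: 1⊕0⊕1⊕0⊕1⊕1⊕1⊕0⊕1⊕0⊕0⊕1⊕1⊕1 = 1
Parity bit = 1 (so all 15 bits XOR to 0).

101011101001111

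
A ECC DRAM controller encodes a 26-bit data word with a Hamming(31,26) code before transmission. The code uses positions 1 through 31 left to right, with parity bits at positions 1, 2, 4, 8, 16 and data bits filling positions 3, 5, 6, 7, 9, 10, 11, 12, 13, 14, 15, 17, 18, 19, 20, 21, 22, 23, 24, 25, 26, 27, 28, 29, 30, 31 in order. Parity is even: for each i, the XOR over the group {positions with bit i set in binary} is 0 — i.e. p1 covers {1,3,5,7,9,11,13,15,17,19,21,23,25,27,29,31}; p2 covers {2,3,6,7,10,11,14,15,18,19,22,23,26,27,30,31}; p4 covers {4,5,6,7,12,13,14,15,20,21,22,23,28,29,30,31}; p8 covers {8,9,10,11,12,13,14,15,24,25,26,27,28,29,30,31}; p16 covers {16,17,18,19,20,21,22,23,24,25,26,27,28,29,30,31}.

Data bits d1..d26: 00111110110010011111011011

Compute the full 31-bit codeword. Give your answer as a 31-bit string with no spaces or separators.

Place data at non-parity positions: p1 p2 0 p4 0 1 1 p8 1 1 1 0 1 1 0 p16 0 1 0 0 1 1 1 1 1 0 1 1 0 1 1
p1 (pos 1,3,5,7,9,11,13,15,17,19,21,23,25,27,29,31): XOR of data positions = 0⊕0⊕1⊕1⊕1⊕1⊕0⊕0⊕0⊕1⊕1⊕1⊕1⊕0⊕1 = 1
p2 (pos 2,3,6,7,10,11,14,15,18,19,22,23,26,27,30,31): XOR of data positions = 0⊕1⊕1⊕1⊕1⊕1⊕0⊕1⊕0⊕1⊕1⊕0⊕1⊕1⊕1 = 1
p4 (pos 4,5,6,7,12,13,14,15,20,21,22,23,28,29,30,31): XOR of data positions = 0⊕1⊕1⊕0⊕1⊕1⊕0⊕0⊕1⊕1⊕1⊕1⊕0⊕1⊕1 = 0
p8 (pos 8,9,10,11,12,13,14,15,24,25,26,27,28,29,30,31): XOR of data positions = 1⊕1⊕1⊕0⊕1⊕1⊕0⊕1⊕1⊕0⊕1⊕1⊕0⊕1⊕1 = 1
p16 (pos 16,17,18,19,20,21,22,23,24,25,26,27,28,29,30,31): XOR of data positions = 0⊕1⊕0⊕0⊕1⊕1⊕1⊕1⊕1⊕0⊕1⊕1⊕0⊕1⊕1 = 0
Codeword: 1100011111101100010011111011011

1100011111101100010011111011011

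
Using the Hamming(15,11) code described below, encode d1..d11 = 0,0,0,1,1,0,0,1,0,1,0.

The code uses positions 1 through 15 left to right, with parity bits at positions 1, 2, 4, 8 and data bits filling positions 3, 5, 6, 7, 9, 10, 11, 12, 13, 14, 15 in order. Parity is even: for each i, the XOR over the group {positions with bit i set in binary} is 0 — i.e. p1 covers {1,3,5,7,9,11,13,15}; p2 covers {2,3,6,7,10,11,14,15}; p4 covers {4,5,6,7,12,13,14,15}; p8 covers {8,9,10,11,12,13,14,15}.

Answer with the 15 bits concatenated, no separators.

Place data at non-parity positions: p1 p2 0 p4 0 0 1 p8 1 0 0 1 0 1 0
p1 (pos 1,3,5,7,9,11,13,15): XOR of data positions = 0⊕0⊕1⊕1⊕0⊕0⊕0 = 0
p2 (pos 2,3,6,7,10,11,14,15): XOR of data positions = 0⊕0⊕1⊕0⊕0⊕1⊕0 = 0
p4 (pos 4,5,6,7,12,13,14,15): XOR of data positions = 0⊕0⊕1⊕1⊕0⊕1⊕0 = 1
p8 (pos 8,9,10,11,12,13,14,15): XOR of data positions = 1⊕0⊕0⊕1⊕0⊕1⊕0 = 1
Codeword: 000100111001010

000100111001010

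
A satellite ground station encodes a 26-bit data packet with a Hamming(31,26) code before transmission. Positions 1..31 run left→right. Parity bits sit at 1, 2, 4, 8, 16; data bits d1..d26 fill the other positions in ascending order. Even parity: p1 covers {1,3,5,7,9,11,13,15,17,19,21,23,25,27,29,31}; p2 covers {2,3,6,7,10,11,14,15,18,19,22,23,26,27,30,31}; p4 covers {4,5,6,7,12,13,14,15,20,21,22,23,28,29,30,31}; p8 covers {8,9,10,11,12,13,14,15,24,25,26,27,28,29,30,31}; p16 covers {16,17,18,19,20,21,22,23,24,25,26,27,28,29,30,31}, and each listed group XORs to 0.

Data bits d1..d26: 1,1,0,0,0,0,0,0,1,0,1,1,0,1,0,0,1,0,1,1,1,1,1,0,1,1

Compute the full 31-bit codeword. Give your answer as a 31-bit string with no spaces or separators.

Place data at non-parity positions: p1 p2 1 p4 1 0 0 p8 0 0 0 0 1 0 1 p16 1 0 1 0 0 1 0 1 1 1 1 1 0 1 1
p1 (pos 1,3,5,7,9,11,13,15,17,19,21,23,25,27,29,31): XOR of data positions = 1⊕1⊕0⊕0⊕0⊕1⊕1⊕1⊕1⊕0⊕0⊕1⊕1⊕0⊕1 = 1
p2 (pos 2,3,6,7,10,11,14,15,18,19,22,23,26,27,30,31): XOR of data positions = 1⊕0⊕0⊕0⊕0⊕0⊕1⊕0⊕1⊕1⊕0⊕1⊕1⊕1⊕1 = 0
p4 (pos 4,5,6,7,12,13,14,15,20,21,22,23,28,29,30,31): XOR of data positions = 1⊕0⊕0⊕0⊕1⊕0⊕1⊕0⊕0⊕1⊕0⊕1⊕0⊕1⊕1 = 1
p8 (pos 8,9,10,11,12,13,14,15,24,25,26,27,28,29,30,31): XOR of data positions = 0⊕0⊕0⊕0⊕1⊕0⊕1⊕1⊕1⊕1⊕1⊕1⊕0⊕1⊕1 = 1
p16 (pos 16,17,18,19,20,21,22,23,24,25,26,27,28,29,30,31): XOR of data positions = 1⊕0⊕1⊕0⊕0⊕1⊕0⊕1⊕1⊕1⊕1⊕1⊕0⊕1⊕1 = 0
Codeword: 1011100100001010101001011111011

1011100100001010101001011111011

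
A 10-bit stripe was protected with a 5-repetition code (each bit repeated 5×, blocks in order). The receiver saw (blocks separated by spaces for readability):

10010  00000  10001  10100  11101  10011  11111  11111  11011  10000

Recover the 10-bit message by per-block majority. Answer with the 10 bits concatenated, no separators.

0000111110

Block 1 (10010): 2 ones → 0
Block 2 (00000): 0 ones → 0
Block 3 (10001): 2 ones → 0
Block 4 (10100): 2 ones → 0
Block 5 (11101): 4 ones → 1
Block 6 (10011): 3 ones → 1
Block 7 (11111): 5 ones → 1
Block 8 (11111): 5 ones → 1
Block 9 (11011): 4 ones → 1
Block 10 (10000): 1 one → 0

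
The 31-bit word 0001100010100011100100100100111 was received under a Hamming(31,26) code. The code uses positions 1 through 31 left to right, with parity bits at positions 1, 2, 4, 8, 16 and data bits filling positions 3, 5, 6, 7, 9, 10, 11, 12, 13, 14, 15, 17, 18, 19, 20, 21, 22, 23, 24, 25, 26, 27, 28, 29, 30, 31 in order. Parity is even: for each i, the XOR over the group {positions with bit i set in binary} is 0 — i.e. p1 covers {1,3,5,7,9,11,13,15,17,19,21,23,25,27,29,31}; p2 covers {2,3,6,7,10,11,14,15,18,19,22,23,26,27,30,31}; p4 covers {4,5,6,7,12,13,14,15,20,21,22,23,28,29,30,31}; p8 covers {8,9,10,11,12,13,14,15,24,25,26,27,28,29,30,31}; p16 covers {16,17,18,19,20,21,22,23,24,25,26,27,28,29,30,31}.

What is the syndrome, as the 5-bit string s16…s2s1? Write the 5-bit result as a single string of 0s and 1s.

01000

s1 (pos 1,3,5,7,9,11,13,15,17,19,21,23,25,27,29,31): 0⊕0⊕1⊕0⊕1⊕1⊕0⊕1⊕1⊕0⊕0⊕1⊕0⊕0⊕1⊕1 = 0
s2 (pos 2,3,6,7,10,11,14,15,18,19,22,23,26,27,30,31): 0⊕0⊕0⊕0⊕0⊕1⊕0⊕1⊕0⊕0⊕0⊕1⊕1⊕0⊕1⊕1 = 0
s4 (pos 4,5,6,7,12,13,14,15,20,21,22,23,28,29,30,31): 1⊕1⊕0⊕0⊕0⊕0⊕0⊕1⊕1⊕0⊕0⊕1⊕0⊕1⊕1⊕1 = 0
s8 (pos 8,9,10,11,12,13,14,15,24,25,26,27,28,29,30,31): 0⊕1⊕0⊕1⊕0⊕0⊕0⊕1⊕0⊕0⊕1⊕0⊕0⊕1⊕1⊕1 = 1
s16 (pos 16,17,18,19,20,21,22,23,24,25,26,27,28,29,30,31): 1⊕1⊕0⊕0⊕1⊕0⊕0⊕1⊕0⊕0⊕1⊕0⊕0⊕1⊕1⊕1 = 0
Syndrome s16…s1 = 01000 → error at position 8.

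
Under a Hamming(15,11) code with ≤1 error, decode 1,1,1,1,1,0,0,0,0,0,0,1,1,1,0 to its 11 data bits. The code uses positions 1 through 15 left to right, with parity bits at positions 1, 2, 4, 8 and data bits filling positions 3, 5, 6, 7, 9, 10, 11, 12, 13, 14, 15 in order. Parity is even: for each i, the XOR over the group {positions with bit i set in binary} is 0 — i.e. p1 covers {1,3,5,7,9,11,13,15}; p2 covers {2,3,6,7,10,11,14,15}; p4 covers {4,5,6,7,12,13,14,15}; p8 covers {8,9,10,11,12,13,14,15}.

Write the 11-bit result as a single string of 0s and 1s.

s1 (pos 1,3,5,7,9,11,13,15): 1⊕1⊕1⊕0⊕0⊕0⊕1⊕0 = 0
s2 (pos 2,3,6,7,10,11,14,15): 1⊕1⊕0⊕0⊕0⊕0⊕1⊕0 = 1
s4 (pos 4,5,6,7,12,13,14,15): 1⊕1⊕0⊕0⊕1⊕1⊕1⊕0 = 1
s8 (pos 8,9,10,11,12,13,14,15): 0⊕0⊕0⊕0⊕1⊕1⊕1⊕0 = 1
Syndrome s8…s1 = 1110 → error at position 14.
Flip position 14: 111110000001110 → 111110000001100
Read data bits from positions 3,5,6,7,9,10,11,12,13,14,15: 11000001100

11000001100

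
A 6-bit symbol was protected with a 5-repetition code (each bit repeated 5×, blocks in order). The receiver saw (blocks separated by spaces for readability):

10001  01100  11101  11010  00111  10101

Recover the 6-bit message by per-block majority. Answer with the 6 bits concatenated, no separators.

001111

Block 1 (10001): 2 ones → 0
Block 2 (01100): 2 ones → 0
Block 3 (11101): 4 ones → 1
Block 4 (11010): 3 ones → 1
Block 5 (00111): 3 ones → 1
Block 6 (10101): 3 ones → 1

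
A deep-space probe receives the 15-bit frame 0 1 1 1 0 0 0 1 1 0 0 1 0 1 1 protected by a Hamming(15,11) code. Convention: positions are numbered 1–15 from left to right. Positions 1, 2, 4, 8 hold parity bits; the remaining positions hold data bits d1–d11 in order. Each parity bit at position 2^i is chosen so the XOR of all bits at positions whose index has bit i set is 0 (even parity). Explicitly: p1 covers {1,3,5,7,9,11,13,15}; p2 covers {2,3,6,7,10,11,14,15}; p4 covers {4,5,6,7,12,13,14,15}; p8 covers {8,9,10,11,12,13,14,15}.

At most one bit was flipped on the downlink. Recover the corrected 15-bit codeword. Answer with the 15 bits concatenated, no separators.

s1 (pos 1,3,5,7,9,11,13,15): 0⊕1⊕0⊕0⊕1⊕0⊕0⊕1 = 1
s2 (pos 2,3,6,7,10,11,14,15): 1⊕1⊕0⊕0⊕0⊕0⊕1⊕1 = 0
s4 (pos 4,5,6,7,12,13,14,15): 1⊕0⊕0⊕0⊕1⊕0⊕1⊕1 = 0
s8 (pos 8,9,10,11,12,13,14,15): 1⊕1⊕0⊕0⊕1⊕0⊕1⊕1 = 1
Syndrome s8…s1 = 1001 → error at position 9.
Flip position 9: 011100011001011 → 011100010001011

011100010001011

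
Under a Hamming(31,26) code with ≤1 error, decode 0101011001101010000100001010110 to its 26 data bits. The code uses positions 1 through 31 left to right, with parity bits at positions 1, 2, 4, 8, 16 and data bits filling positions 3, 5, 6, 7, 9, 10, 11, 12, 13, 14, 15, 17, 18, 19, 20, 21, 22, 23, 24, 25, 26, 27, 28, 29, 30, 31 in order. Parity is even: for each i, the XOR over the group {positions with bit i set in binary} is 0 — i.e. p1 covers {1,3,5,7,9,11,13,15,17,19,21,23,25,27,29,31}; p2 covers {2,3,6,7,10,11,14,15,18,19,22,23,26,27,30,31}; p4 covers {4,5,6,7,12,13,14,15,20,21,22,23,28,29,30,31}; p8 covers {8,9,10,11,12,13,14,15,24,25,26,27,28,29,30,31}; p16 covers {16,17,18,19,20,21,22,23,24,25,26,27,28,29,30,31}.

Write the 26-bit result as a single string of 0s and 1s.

00110110101100100001010110

s1 (pos 1,3,5,7,9,11,13,15,17,19,21,23,25,27,29,31): 0⊕0⊕0⊕1⊕0⊕1⊕1⊕1⊕0⊕0⊕0⊕0⊕1⊕1⊕1⊕0 = 1
s2 (pos 2,3,6,7,10,11,14,15,18,19,22,23,26,27,30,31): 1⊕0⊕1⊕1⊕1⊕1⊕0⊕1⊕0⊕0⊕0⊕0⊕0⊕1⊕1⊕0 = 0
s4 (pos 4,5,6,7,12,13,14,15,20,21,22,23,28,29,30,31): 1⊕0⊕1⊕1⊕0⊕1⊕0⊕1⊕1⊕0⊕0⊕0⊕0⊕1⊕1⊕0 = 0
s8 (pos 8,9,10,11,12,13,14,15,24,25,26,27,28,29,30,31): 0⊕0⊕1⊕1⊕0⊕1⊕0⊕1⊕0⊕1⊕0⊕1⊕0⊕1⊕1⊕0 = 0
s16 (pos 16,17,18,19,20,21,22,23,24,25,26,27,28,29,30,31): 0⊕0⊕0⊕0⊕1⊕0⊕0⊕0⊕0⊕1⊕0⊕1⊕0⊕1⊕1⊕0 = 1
Syndrome s16…s1 = 10001 → error at position 17.
Flip position 17: 0101011001101010000100001010110 → 0101011001101010100100001010110
Read data bits from positions 3,5,6,7,9,10,11,12,13,14,15,17,18,19,20,21,22,23,24,25,26,27,28,29,30,31: 00110110101100100001010110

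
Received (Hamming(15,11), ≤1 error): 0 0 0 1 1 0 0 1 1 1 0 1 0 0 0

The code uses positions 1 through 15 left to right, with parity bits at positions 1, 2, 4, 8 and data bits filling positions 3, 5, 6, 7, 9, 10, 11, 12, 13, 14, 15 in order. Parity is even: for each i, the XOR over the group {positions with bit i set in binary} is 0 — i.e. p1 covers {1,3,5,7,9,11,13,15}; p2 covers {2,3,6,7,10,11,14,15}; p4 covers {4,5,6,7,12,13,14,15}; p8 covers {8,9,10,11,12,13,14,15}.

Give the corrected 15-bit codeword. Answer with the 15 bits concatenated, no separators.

s1 (pos 1,3,5,7,9,11,13,15): 0⊕0⊕1⊕0⊕1⊕0⊕0⊕0 = 0
s2 (pos 2,3,6,7,10,11,14,15): 0⊕0⊕0⊕0⊕1⊕0⊕0⊕0 = 1
s4 (pos 4,5,6,7,12,13,14,15): 1⊕1⊕0⊕0⊕1⊕0⊕0⊕0 = 1
s8 (pos 8,9,10,11,12,13,14,15): 1⊕1⊕1⊕0⊕1⊕0⊕0⊕0 = 0
Syndrome s8…s1 = 0110 → error at position 6.
Flip position 6: 000110011101000 → 000111011101000

000111011101000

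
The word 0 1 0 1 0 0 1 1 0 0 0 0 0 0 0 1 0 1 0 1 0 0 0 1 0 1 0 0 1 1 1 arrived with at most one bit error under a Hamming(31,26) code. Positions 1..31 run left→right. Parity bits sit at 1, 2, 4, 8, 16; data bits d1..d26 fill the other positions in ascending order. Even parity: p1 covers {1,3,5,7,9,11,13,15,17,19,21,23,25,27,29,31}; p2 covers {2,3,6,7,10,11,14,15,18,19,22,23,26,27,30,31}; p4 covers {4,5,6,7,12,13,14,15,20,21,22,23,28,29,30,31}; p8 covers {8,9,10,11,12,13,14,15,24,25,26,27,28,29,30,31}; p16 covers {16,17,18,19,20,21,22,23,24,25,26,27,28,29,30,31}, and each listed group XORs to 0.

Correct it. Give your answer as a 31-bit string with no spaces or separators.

1101001100000001010100010100111

s1 (pos 1,3,5,7,9,11,13,15,17,19,21,23,25,27,29,31): 0⊕0⊕0⊕1⊕0⊕0⊕0⊕0⊕0⊕0⊕0⊕0⊕0⊕0⊕1⊕1 = 1
s2 (pos 2,3,6,7,10,11,14,15,18,19,22,23,26,27,30,31): 1⊕0⊕0⊕1⊕0⊕0⊕0⊕0⊕1⊕0⊕0⊕0⊕1⊕0⊕1⊕1 = 0
s4 (pos 4,5,6,7,12,13,14,15,20,21,22,23,28,29,30,31): 1⊕0⊕0⊕1⊕0⊕0⊕0⊕0⊕1⊕0⊕0⊕0⊕0⊕1⊕1⊕1 = 0
s8 (pos 8,9,10,11,12,13,14,15,24,25,26,27,28,29,30,31): 1⊕0⊕0⊕0⊕0⊕0⊕0⊕0⊕1⊕0⊕1⊕0⊕0⊕1⊕1⊕1 = 0
s16 (pos 16,17,18,19,20,21,22,23,24,25,26,27,28,29,30,31): 1⊕0⊕1⊕0⊕1⊕0⊕0⊕0⊕1⊕0⊕1⊕0⊕0⊕1⊕1⊕1 = 0
Syndrome s16…s1 = 00001 → error at position 1.
Flip position 1: 0101001100000001010100010100111 → 1101001100000001010100010100111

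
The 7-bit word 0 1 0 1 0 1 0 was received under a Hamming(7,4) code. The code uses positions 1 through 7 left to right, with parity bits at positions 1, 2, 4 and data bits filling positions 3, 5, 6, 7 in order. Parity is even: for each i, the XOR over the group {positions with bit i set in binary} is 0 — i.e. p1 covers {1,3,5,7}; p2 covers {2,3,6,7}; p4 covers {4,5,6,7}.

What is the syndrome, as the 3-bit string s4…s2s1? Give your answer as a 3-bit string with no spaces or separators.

s1 (pos 1,3,5,7): 0⊕0⊕0⊕0 = 0
s2 (pos 2,3,6,7): 1⊕0⊕1⊕0 = 0
s4 (pos 4,5,6,7): 1⊕0⊕1⊕0 = 0
Syndrome s4…s1 = 000 → no error.

000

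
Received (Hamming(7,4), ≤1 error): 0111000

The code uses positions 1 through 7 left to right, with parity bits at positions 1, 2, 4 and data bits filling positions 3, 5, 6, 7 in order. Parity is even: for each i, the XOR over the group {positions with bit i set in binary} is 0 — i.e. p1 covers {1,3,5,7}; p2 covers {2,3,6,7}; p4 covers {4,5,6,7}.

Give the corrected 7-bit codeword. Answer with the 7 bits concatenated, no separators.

s1 (pos 1,3,5,7): 0⊕1⊕0⊕0 = 1
s2 (pos 2,3,6,7): 1⊕1⊕0⊕0 = 0
s4 (pos 4,5,6,7): 1⊕0⊕0⊕0 = 1
Syndrome s4…s1 = 101 → error at position 5.
Flip position 5: 0111000 → 0111100

0111100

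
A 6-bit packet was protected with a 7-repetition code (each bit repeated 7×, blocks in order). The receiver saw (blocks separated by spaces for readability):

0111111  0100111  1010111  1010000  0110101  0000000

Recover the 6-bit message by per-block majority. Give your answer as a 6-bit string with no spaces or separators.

Block 1 (0111111): 6 ones → 1
Block 2 (0100111): 4 ones → 1
Block 3 (1010111): 5 ones → 1
Block 4 (1010000): 2 ones → 0
Block 5 (0110101): 4 ones → 1
Block 6 (0000000): 0 ones → 0

111010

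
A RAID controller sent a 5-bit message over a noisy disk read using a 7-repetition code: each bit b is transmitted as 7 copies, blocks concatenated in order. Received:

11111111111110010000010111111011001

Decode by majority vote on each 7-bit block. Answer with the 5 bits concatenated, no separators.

11011

Block 1 (1111111): 7 ones → 1
Block 2 (1111110): 6 ones → 1
Block 3 (0100000): 1 one → 0
Block 4 (1011111): 6 ones → 1
Block 5 (1011001): 4 ones → 1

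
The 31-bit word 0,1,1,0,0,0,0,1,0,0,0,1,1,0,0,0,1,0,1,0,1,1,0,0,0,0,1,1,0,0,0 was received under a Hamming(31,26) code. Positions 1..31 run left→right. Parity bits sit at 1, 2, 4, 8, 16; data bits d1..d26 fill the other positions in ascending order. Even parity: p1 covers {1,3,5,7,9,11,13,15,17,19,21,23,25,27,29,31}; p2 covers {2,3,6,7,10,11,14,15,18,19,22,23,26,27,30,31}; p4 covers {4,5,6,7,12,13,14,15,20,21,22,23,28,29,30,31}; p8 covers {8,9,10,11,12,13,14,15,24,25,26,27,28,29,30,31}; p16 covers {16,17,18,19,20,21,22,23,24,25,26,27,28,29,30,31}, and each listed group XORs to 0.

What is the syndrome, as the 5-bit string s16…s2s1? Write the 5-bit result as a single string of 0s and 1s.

01110

s1 (pos 1,3,5,7,9,11,13,15,17,19,21,23,25,27,29,31): 0⊕1⊕0⊕0⊕0⊕0⊕1⊕0⊕1⊕1⊕1⊕0⊕0⊕1⊕0⊕0 = 0
s2 (pos 2,3,6,7,10,11,14,15,18,19,22,23,26,27,30,31): 1⊕1⊕0⊕0⊕0⊕0⊕0⊕0⊕0⊕1⊕1⊕0⊕0⊕1⊕0⊕0 = 1
s4 (pos 4,5,6,7,12,13,14,15,20,21,22,23,28,29,30,31): 0⊕0⊕0⊕0⊕1⊕1⊕0⊕0⊕0⊕1⊕1⊕0⊕1⊕0⊕0⊕0 = 1
s8 (pos 8,9,10,11,12,13,14,15,24,25,26,27,28,29,30,31): 1⊕0⊕0⊕0⊕1⊕1⊕0⊕0⊕0⊕0⊕0⊕1⊕1⊕0⊕0⊕0 = 1
s16 (pos 16,17,18,19,20,21,22,23,24,25,26,27,28,29,30,31): 0⊕1⊕0⊕1⊕0⊕1⊕1⊕0⊕0⊕0⊕0⊕1⊕1⊕0⊕0⊕0 = 0
Syndrome s16…s1 = 01110 → error at position 14.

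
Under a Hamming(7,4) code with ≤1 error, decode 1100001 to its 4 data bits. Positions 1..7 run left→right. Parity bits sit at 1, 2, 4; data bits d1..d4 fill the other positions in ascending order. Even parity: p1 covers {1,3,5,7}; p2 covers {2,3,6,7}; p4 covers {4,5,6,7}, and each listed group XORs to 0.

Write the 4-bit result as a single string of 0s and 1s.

0001

s1 (pos 1,3,5,7): 1⊕0⊕0⊕1 = 0
s2 (pos 2,3,6,7): 1⊕0⊕0⊕1 = 0
s4 (pos 4,5,6,7): 0⊕0⊕0⊕1 = 1
Syndrome s4…s1 = 100 → error at position 4.
Flip position 4: 1100001 → 1101001
Read data bits from positions 3,5,6,7: 0001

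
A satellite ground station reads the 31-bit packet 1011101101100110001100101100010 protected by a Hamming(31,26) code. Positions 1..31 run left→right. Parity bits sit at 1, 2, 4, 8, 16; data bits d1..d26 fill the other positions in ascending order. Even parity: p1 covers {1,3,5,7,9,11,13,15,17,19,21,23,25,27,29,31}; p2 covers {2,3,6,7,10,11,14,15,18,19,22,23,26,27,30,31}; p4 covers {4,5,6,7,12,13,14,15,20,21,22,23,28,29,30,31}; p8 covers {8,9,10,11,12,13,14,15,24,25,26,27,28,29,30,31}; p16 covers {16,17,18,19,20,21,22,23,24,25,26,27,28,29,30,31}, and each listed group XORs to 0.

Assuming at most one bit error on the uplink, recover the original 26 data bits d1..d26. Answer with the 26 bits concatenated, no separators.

11010110011001100101100010

s1 (pos 1,3,5,7,9,11,13,15,17,19,21,23,25,27,29,31): 1⊕1⊕1⊕1⊕0⊕1⊕0⊕1⊕0⊕1⊕0⊕1⊕1⊕0⊕0⊕0 = 1
s2 (pos 2,3,6,7,10,11,14,15,18,19,22,23,26,27,30,31): 0⊕1⊕0⊕1⊕1⊕1⊕1⊕1⊕0⊕1⊕0⊕1⊕1⊕0⊕1⊕0 = 0
s4 (pos 4,5,6,7,12,13,14,15,20,21,22,23,28,29,30,31): 1⊕1⊕0⊕1⊕0⊕0⊕1⊕1⊕1⊕0⊕0⊕1⊕0⊕0⊕1⊕0 = 0
s8 (pos 8,9,10,11,12,13,14,15,24,25,26,27,28,29,30,31): 1⊕0⊕1⊕1⊕0⊕0⊕1⊕1⊕0⊕1⊕1⊕0⊕0⊕0⊕1⊕0 = 0
s16 (pos 16,17,18,19,20,21,22,23,24,25,26,27,28,29,30,31): 0⊕0⊕0⊕1⊕1⊕0⊕0⊕1⊕0⊕1⊕1⊕0⊕0⊕0⊕1⊕0 = 0
Syndrome s16…s1 = 00001 → error at position 1.
Flip position 1: 1011101101100110001100101100010 → 0011101101100110001100101100010
Read data bits from positions 3,5,6,7,9,10,11,12,13,14,15,17,18,19,20,21,22,23,24,25,26,27,28,29,30,31: 11010110011001100101100010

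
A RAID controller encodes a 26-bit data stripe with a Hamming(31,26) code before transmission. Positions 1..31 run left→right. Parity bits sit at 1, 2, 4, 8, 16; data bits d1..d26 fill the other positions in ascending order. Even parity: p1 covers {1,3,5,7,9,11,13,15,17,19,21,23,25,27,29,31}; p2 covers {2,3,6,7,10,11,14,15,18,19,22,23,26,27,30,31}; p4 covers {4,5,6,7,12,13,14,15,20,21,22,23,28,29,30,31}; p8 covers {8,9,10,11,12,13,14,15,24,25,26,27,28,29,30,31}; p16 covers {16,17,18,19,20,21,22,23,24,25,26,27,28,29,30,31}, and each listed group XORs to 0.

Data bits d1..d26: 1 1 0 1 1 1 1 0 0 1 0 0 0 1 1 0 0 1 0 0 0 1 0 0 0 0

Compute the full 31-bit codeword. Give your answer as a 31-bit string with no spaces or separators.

0011101111100100001100100010000

Place data at non-parity positions: p1 p2 1 p4 1 0 1 p8 1 1 1 0 0 1 0 p16 0 0 1 1 0 0 1 0 0 0 1 0 0 0 0
p1 (pos 1,3,5,7,9,11,13,15,17,19,21,23,25,27,29,31): XOR of data positions = 1⊕1⊕1⊕1⊕1⊕0⊕0⊕0⊕1⊕0⊕1⊕0⊕1⊕0⊕0 = 0
p2 (pos 2,3,6,7,10,11,14,15,18,19,22,23,26,27,30,31): XOR of data positions = 1⊕0⊕1⊕1⊕1⊕1⊕0⊕0⊕1⊕0⊕1⊕0⊕1⊕0⊕0 = 0
p4 (pos 4,5,6,7,12,13,14,15,20,21,22,23,28,29,30,31): XOR of data positions = 1⊕0⊕1⊕0⊕0⊕1⊕0⊕1⊕0⊕0⊕1⊕0⊕0⊕0⊕0 = 1
p8 (pos 8,9,10,11,12,13,14,15,24,25,26,27,28,29,30,31): XOR of data positions = 1⊕1⊕1⊕0⊕0⊕1⊕0⊕0⊕0⊕0⊕1⊕0⊕0⊕0⊕0 = 1
p16 (pos 16,17,18,19,20,21,22,23,24,25,26,27,28,29,30,31): XOR of data positions = 0⊕0⊕1⊕1⊕0⊕0⊕1⊕0⊕0⊕0⊕1⊕0⊕0⊕0⊕0 = 0
Codeword: 0011101111100100001100100010000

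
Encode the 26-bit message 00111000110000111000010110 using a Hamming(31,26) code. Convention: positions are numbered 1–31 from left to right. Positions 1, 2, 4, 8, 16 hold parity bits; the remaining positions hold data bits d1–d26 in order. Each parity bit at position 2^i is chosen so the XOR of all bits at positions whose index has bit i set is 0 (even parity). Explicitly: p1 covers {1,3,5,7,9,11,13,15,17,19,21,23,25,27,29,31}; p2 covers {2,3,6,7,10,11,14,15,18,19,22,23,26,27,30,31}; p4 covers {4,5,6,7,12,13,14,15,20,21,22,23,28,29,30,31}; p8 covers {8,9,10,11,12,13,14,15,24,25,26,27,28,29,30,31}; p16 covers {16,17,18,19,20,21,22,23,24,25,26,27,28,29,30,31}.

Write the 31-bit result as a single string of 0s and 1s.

Place data at non-parity positions: p1 p2 0 p4 0 1 1 p8 1 0 0 0 1 1 0 p16 0 0 0 1 1 1 0 0 0 0 1 0 1 1 0
p1 (pos 1,3,5,7,9,11,13,15,17,19,21,23,25,27,29,31): XOR of data positions = 0⊕0⊕1⊕1⊕0⊕1⊕0⊕0⊕0⊕1⊕0⊕0⊕1⊕1⊕0 = 0
p2 (pos 2,3,6,7,10,11,14,15,18,19,22,23,26,27,30,31): XOR of data positions = 0⊕1⊕1⊕0⊕0⊕1⊕0⊕0⊕0⊕1⊕0⊕0⊕1⊕1⊕0 = 0
p4 (pos 4,5,6,7,12,13,14,15,20,21,22,23,28,29,30,31): XOR of data positions = 0⊕1⊕1⊕0⊕1⊕1⊕0⊕1⊕1⊕1⊕0⊕0⊕1⊕1⊕0 = 1
p8 (pos 8,9,10,11,12,13,14,15,24,25,26,27,28,29,30,31): XOR of data positions = 1⊕0⊕0⊕0⊕1⊕1⊕0⊕0⊕0⊕0⊕1⊕0⊕1⊕1⊕0 = 0
p16 (pos 16,17,18,19,20,21,22,23,24,25,26,27,28,29,30,31): XOR of data positions = 0⊕0⊕0⊕1⊕1⊕1⊕0⊕0⊕0⊕0⊕1⊕0⊕1⊕1⊕0 = 0
Codeword: 0001011010001100000111000010110

0001011010001100000111000010110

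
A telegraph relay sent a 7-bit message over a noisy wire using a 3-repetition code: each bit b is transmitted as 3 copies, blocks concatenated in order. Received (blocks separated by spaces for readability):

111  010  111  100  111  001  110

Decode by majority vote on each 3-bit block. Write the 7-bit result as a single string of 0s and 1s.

Block 1 (111): 3 ones → 1
Block 2 (010): 1 one → 0
Block 3 (111): 3 ones → 1
Block 4 (100): 1 one → 0
Block 5 (111): 3 ones → 1
Block 6 (001): 1 one → 0
Block 7 (110): 2 ones → 1

1010101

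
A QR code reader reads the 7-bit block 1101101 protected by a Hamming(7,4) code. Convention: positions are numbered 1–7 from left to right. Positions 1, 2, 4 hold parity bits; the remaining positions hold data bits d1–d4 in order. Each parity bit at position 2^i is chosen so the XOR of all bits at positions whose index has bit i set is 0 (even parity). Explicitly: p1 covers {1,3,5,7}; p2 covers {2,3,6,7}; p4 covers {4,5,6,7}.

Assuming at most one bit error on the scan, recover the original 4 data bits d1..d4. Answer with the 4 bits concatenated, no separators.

s1 (pos 1,3,5,7): 1⊕0⊕1⊕1 = 1
s2 (pos 2,3,6,7): 1⊕0⊕0⊕1 = 0
s4 (pos 4,5,6,7): 1⊕1⊕0⊕1 = 1
Syndrome s4…s1 = 101 → error at position 5.
Flip position 5: 1101101 → 1101001
Read data bits from positions 3,5,6,7: 0001

0001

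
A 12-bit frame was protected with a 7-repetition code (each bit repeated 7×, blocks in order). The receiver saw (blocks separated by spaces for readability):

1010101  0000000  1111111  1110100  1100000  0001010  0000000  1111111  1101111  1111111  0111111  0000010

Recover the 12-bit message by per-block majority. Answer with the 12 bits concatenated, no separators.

Block 1 (1010101): 4 ones → 1
Block 2 (0000000): 0 ones → 0
Block 3 (1111111): 7 ones → 1
Block 4 (1110100): 4 ones → 1
Block 5 (1100000): 2 ones → 0
Block 6 (0001010): 2 ones → 0
Block 7 (0000000): 0 ones → 0
Block 8 (1111111): 7 ones → 1
Block 9 (1101111): 6 ones → 1
Block 10 (1111111): 7 ones → 1
Block 11 (0111111): 6 ones → 1
Block 12 (0000010): 1 one → 0

101100011110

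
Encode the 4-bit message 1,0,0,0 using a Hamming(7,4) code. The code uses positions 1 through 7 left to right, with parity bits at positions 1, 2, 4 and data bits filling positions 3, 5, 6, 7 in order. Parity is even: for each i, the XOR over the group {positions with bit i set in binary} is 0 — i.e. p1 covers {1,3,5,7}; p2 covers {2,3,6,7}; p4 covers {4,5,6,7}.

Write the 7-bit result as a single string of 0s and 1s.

1110000

Place data at non-parity positions: p1 p2 1 p4 0 0 0
p1 (pos 1,3,5,7): XOR of data positions = 1⊕0⊕0 = 1
p2 (pos 2,3,6,7): XOR of data positions = 1⊕0⊕0 = 1
p4 (pos 4,5,6,7): XOR of data positions = 0⊕0⊕0 = 0
Codeword: 1110000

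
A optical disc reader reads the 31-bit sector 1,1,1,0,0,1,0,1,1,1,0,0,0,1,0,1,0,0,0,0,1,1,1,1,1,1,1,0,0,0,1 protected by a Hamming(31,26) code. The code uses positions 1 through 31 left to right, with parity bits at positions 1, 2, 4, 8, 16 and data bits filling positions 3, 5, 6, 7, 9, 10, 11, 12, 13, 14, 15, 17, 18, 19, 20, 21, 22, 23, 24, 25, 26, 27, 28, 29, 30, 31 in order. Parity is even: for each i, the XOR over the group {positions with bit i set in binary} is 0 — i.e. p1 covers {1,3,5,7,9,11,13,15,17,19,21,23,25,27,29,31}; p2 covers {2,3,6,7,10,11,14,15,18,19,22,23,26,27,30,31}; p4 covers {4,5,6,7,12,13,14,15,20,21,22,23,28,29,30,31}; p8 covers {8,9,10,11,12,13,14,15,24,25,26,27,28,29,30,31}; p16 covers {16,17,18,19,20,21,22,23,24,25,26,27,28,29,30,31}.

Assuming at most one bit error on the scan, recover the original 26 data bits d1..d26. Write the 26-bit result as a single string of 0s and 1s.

s1 (pos 1,3,5,7,9,11,13,15,17,19,21,23,25,27,29,31): 1⊕1⊕0⊕0⊕1⊕0⊕0⊕0⊕0⊕0⊕1⊕1⊕1⊕1⊕0⊕1 = 0
s2 (pos 2,3,6,7,10,11,14,15,18,19,22,23,26,27,30,31): 1⊕1⊕1⊕0⊕1⊕0⊕1⊕0⊕0⊕0⊕1⊕1⊕1⊕1⊕0⊕1 = 0
s4 (pos 4,5,6,7,12,13,14,15,20,21,22,23,28,29,30,31): 0⊕0⊕1⊕0⊕0⊕0⊕1⊕0⊕0⊕1⊕1⊕1⊕0⊕0⊕0⊕1 = 0
s8 (pos 8,9,10,11,12,13,14,15,24,25,26,27,28,29,30,31): 1⊕1⊕1⊕0⊕0⊕0⊕1⊕0⊕1⊕1⊕1⊕1⊕0⊕0⊕0⊕1 = 1
s16 (pos 16,17,18,19,20,21,22,23,24,25,26,27,28,29,30,31): 1⊕0⊕0⊕0⊕0⊕1⊕1⊕1⊕1⊕1⊕1⊕1⊕0⊕0⊕0⊕1 = 1
Syndrome s16…s1 = 11000 → error at position 24.
Flip position 24: 1110010111000101000011111110001 → 1110010111000101000011101110001
Read data bits from positions 3,5,6,7,9,10,11,12,13,14,15,17,18,19,20,21,22,23,24,25,26,27,28,29,30,31: 10101100010000011101110001

10101100010000011101110001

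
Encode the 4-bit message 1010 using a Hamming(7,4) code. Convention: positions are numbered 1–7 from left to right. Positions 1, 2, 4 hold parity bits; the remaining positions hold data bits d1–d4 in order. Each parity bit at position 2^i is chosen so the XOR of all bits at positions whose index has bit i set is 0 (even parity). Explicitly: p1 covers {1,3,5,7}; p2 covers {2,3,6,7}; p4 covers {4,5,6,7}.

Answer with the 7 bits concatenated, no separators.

1011010

Place data at non-parity positions: p1 p2 1 p4 0 1 0
p1 (pos 1,3,5,7): XOR of data positions = 1⊕0⊕0 = 1
p2 (pos 2,3,6,7): XOR of data positions = 1⊕1⊕0 = 0
p4 (pos 4,5,6,7): XOR of data positions = 0⊕1⊕0 = 1
Codeword: 1011010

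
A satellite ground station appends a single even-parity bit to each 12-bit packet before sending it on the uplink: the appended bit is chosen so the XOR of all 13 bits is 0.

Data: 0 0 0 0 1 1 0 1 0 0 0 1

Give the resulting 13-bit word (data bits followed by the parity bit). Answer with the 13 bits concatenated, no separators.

XOR of the 12 data bits: 0⊕0⊕0⊕0⊕1⊕1⊕0⊕1⊕0⊕0⊕0⊕1 = 0
Parity bit = 0 (so all 13 bits XOR to 0).

0000110100010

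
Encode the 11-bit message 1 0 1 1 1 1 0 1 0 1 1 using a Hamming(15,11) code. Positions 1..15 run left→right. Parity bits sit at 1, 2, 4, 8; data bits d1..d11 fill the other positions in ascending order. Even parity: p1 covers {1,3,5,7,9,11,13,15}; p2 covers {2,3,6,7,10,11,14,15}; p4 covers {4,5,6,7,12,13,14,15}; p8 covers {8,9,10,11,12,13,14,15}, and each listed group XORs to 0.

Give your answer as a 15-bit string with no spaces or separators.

Place data at non-parity positions: p1 p2 1 p4 0 1 1 p8 1 1 0 1 0 1 1
p1 (pos 1,3,5,7,9,11,13,15): XOR of data positions = 1⊕0⊕1⊕1⊕0⊕0⊕1 = 0
p2 (pos 2,3,6,7,10,11,14,15): XOR of data positions = 1⊕1⊕1⊕1⊕0⊕1⊕1 = 0
p4 (pos 4,5,6,7,12,13,14,15): XOR of data positions = 0⊕1⊕1⊕1⊕0⊕1⊕1 = 1
p8 (pos 8,9,10,11,12,13,14,15): XOR of data positions = 1⊕1⊕0⊕1⊕0⊕1⊕1 = 1
Codeword: 001101111101011

001101111101011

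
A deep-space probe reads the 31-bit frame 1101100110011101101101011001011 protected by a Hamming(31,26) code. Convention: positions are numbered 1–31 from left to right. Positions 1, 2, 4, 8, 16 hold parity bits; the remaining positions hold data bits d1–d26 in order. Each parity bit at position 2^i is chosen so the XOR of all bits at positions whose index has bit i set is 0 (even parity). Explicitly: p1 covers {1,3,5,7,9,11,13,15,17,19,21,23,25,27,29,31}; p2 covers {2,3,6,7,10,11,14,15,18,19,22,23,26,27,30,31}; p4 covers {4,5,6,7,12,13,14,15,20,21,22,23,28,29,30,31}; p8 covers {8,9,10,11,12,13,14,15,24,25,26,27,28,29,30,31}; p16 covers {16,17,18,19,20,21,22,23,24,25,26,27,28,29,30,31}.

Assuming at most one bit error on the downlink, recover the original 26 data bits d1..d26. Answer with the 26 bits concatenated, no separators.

01001001110101101011001011

s1 (pos 1,3,5,7,9,11,13,15,17,19,21,23,25,27,29,31): 1⊕0⊕1⊕0⊕1⊕0⊕1⊕0⊕1⊕1⊕0⊕0⊕1⊕0⊕0⊕1 = 0
s2 (pos 2,3,6,7,10,11,14,15,18,19,22,23,26,27,30,31): 1⊕0⊕0⊕0⊕0⊕0⊕1⊕0⊕0⊕1⊕1⊕0⊕0⊕0⊕1⊕1 = 0
s4 (pos 4,5,6,7,12,13,14,15,20,21,22,23,28,29,30,31): 1⊕1⊕0⊕0⊕1⊕1⊕1⊕0⊕1⊕0⊕1⊕0⊕1⊕0⊕1⊕1 = 0
s8 (pos 8,9,10,11,12,13,14,15,24,25,26,27,28,29,30,31): 1⊕1⊕0⊕0⊕1⊕1⊕1⊕0⊕1⊕1⊕0⊕0⊕1⊕0⊕1⊕1 = 0
s16 (pos 16,17,18,19,20,21,22,23,24,25,26,27,28,29,30,31): 1⊕1⊕0⊕1⊕1⊕0⊕1⊕0⊕1⊕1⊕0⊕0⊕1⊕0⊕1⊕1 = 0
Syndrome s16…s1 = 00000 → no error.
Read data bits from positions 3,5,6,7,9,10,11,12,13,14,15,17,18,19,20,21,22,23,24,25,26,27,28,29,30,31: 01001001110101101011001011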